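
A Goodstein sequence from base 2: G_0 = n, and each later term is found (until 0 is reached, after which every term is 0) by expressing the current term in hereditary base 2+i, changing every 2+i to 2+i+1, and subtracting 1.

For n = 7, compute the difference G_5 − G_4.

(0) 7|_2 = 2^2 + 2 + 1 ↦ 3^3 + 3 + 1|_3 = 31 ⇒ 30
(1) 30|_3 = 3^3 + 3 ↦ 4^4 + 4|_4 = 260 ⇒ 259
(2) 259|_4 = 4^4 + 3 ↦ 5^5 + 3|_5 = 3128 ⇒ 3127
(3) 3127|_5 = 5^5 + 2 ↦ 6^6 + 2|_6 = 46658 ⇒ 46657
(4) 46657|_6 = 6^6 + 1 ↦ 7^7 + 1|_7 = 823544 ⇒ 823543

776886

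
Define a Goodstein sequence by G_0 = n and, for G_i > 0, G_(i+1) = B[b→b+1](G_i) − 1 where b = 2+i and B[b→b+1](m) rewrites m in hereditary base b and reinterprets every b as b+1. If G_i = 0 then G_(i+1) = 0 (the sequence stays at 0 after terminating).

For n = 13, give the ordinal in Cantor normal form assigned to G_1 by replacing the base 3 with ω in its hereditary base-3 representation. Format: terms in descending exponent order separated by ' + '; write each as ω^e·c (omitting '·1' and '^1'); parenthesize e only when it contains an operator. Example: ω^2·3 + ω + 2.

(0) 13|_2 = 2^(2 + 1) + 2^2 + 1 ↦ 3^(3 + 1) + 3^3 + 1|_3 = 109 ⇒ 108
(1) 108|_3 = 3^(3 + 1) + 3^3 ↦ 4^(4 + 1) + 4^4|_4 = 1280 ⇒ 1279

ω^(ω + 1) + ω^ω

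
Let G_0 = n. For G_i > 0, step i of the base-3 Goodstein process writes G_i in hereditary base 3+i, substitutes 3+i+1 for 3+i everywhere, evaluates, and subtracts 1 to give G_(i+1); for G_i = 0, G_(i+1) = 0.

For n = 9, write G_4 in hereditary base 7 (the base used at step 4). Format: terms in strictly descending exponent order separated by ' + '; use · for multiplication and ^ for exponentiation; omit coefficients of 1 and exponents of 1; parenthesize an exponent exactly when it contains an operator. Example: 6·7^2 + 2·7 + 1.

3·7

i=0: 9 = 3^2 (b=3); 3→4: 4^2 = 16; 16−1 = 15
i=1: 15 = 3·4 + 3 (b=4); 4→5: 3·5 + 3 = 18; 18−1 = 17
i=2: 17 = 3·5 + 2 (b=5); 5→6: 3·6 + 2 = 20; 20−1 = 19
i=3: 19 = 3·6 + 1 (b=6); 6→7: 3·7 + 1 = 22; 22−1 = 21
i=4: 21 = 3·7 (b=7); 7→8: 3·8 = 24; 24−1 = 23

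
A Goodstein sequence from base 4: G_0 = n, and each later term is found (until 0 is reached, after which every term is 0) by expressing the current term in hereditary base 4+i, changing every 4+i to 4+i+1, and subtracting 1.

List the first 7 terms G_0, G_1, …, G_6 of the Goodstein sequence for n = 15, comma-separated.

15, 17, 19, 21, 23, 24, 25

base 4: 15 = 3·4 + 3; at 5: 3·5 + 3 = 18; next = 17
base 5: 17 = 3·5 + 2; at 6: 3·6 + 2 = 20; next = 19
base 6: 19 = 3·6 + 1; at 7: 3·7 + 1 = 22; next = 21
base 7: 21 = 3·7; at 8: 3·8 = 24; next = 23
base 8: 23 = 2·8 + 7; at 9: 2·9 + 7 = 25; next = 24
base 9: 24 = 2·9 + 6; at 10: 2·10 + 6 = 26; next = 25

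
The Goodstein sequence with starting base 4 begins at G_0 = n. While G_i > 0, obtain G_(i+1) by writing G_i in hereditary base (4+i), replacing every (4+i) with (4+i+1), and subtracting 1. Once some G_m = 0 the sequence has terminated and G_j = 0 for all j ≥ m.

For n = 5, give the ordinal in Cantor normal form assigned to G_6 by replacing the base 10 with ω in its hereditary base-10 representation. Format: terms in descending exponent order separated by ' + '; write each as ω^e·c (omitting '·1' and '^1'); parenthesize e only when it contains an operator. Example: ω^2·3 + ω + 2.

(0) 5|_4 = 4 + 1 ↦ 5 + 1|_5 = 6 ⇒ 5
(1) 5|_5 = 5 ↦ 6|_6 = 6 ⇒ 5
(2) 5|_6 = 5 ↦ 5|_7 = 5 ⇒ 4
(3) 4|_7 = 4 ↦ 4|_8 = 4 ⇒ 3
(4) 3|_8 = 3 ↦ 3|_9 = 3 ⇒ 2
(5) 2|_9 = 2 ↦ 2|_10 = 2 ⇒ 1
(6) 1|_10 = 1 ↦ 1|_11 = 1 ⇒ 0

1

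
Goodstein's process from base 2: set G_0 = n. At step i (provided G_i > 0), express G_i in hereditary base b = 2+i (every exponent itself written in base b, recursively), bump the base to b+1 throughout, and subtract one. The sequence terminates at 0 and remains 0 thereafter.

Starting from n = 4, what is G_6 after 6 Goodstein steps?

139

G_0 = 4. HB_2(4) = 2^2. Bump = 27. G_1 = 26.
G_1 = 26. HB_3(26) = 2·3^2 + 2·3 + 2. Bump = 42. G_2 = 41.
G_2 = 41. HB_4(41) = 2·4^2 + 2·4 + 1. Bump = 61. G_3 = 60.
G_3 = 60. HB_5(60) = 2·5^2 + 2·5. Bump = 84. G_4 = 83.
G_4 = 83. HB_6(83) = 2·6^2 + 6 + 5. Bump = 110. G_5 = 109.
G_5 = 109. HB_7(109) = 2·7^2 + 7 + 4. Bump = 140. G_6 = 139.
G_6 = 139. HB_8(139) = 2·8^2 + 8 + 3. Bump = 174. G_7 = 173.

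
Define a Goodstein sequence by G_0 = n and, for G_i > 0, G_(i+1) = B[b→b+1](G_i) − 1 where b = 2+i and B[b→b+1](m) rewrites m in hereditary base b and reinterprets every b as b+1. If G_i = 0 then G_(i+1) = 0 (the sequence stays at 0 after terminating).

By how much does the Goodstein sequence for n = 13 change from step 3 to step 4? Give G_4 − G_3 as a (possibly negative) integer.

264619

13 —HB2→ 2^(2 + 1) + 2^2 + 1 —bump→ 3^(3 + 1) + 3^3 + 1 = 109 —(−1)→ 108
108 —HB3→ 3^(3 + 1) + 3^3 —bump→ 4^(4 + 1) + 4^4 = 1280 —(−1)→ 1279
1279 —HB4→ 4^(4 + 1) + 3·4^3 + 3·4^2 + 3·4 + 3 —bump→ 5^(5 + 1) + 3·5^3 + 3·5^2 + 3·5 + 3 = 16093 —(−1)→ 16092
16092 —HB5→ 5^(5 + 1) + 3·5^3 + 3·5^2 + 3·5 + 2 —bump→ 6^(6 + 1) + 3·6^3 + 3·6^2 + 3·6 + 2 = 280712 —(−1)→ 280711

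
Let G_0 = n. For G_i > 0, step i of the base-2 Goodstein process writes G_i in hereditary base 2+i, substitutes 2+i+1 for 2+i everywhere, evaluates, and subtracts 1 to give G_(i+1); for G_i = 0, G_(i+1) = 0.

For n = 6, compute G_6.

[0] 6 ≡ 2^2 + 2 (base 2). Lift 3: 30. −1: 29.
[1] 29 ≡ 3^3 + 2 (base 3). Lift 4: 258. −1: 257.
[2] 257 ≡ 4^4 + 1 (base 4). Lift 5: 3126. −1: 3125.
[3] 3125 ≡ 5^5 (base 5). Lift 6: 46656. −1: 46655.
[4] 46655 ≡ 5·6^5 + 5·6^4 + 5·6^3 + 5·6^2 + 5·6 + 5 (base 6). Lift 7: 98040. −1: 98039.
[5] 98039 ≡ 5·7^5 + 5·7^4 + 5·7^3 + 5·7^2 + 5·7 + 4 (base 7). Lift 8: 187244. −1: 187243.
[6] 187243 ≡ 5·8^5 + 5·8^4 + 5·8^3 + 5·8^2 + 5·8 + 3 (base 8). Lift 9: 332148. −1: 332147.

187243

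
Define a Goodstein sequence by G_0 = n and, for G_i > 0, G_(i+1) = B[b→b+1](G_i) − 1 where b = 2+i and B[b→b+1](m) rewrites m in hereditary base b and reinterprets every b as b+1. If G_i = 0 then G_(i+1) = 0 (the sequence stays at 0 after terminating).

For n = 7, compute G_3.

3127

G_0=7  [base 2] 2^2 + 2 + 1  →[2↦3]→  3^3 + 3 + 1 = 31  −1 ⇒ G_1=30
G_1=30  [base 3] 3^3 + 3  →[3↦4]→  4^4 + 4 = 260  −1 ⇒ G_2=259
G_2=259  [base 4] 4^4 + 3  →[4↦5]→  5^5 + 3 = 3128  −1 ⇒ G_3=3127
G_3=3127  [base 5] 5^5 + 2  →[5↦6]→  6^6 + 2 = 46658  −1 ⇒ G_4=46657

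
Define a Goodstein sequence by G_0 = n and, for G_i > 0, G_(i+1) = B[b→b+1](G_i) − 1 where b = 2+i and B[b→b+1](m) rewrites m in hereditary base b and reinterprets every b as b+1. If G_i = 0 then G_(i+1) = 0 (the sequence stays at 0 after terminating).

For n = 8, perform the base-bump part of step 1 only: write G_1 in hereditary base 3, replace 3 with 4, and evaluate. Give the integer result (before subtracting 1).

554

i=0: 8 = 2^(2 + 1) (b=2); 2→3: 3^(3 + 1) = 81; 81−1 = 80
i=1: 80 = 2·3^3 + 2·3^2 + 2·3 + 2 (b=3); 3→4: 2·4^4 + 2·4^2 + 2·4 + 2 = 554; 554−1 = 553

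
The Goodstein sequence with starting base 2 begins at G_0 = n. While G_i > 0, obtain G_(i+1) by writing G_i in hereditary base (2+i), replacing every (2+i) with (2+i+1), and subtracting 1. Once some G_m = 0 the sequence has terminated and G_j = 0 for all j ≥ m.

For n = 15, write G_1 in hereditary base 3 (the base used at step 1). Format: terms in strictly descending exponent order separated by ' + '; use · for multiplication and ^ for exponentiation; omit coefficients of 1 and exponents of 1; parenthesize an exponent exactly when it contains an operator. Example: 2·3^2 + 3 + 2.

[0] 15 ≡ 2^(2 + 1) + 2^2 + 2 + 1 (base 2). Lift 3: 112. −1: 111.
[1] 111 ≡ 3^(3 + 1) + 3^3 + 3 (base 3). Lift 4: 1284. −1: 1283.

3^(3 + 1) + 3^3 + 3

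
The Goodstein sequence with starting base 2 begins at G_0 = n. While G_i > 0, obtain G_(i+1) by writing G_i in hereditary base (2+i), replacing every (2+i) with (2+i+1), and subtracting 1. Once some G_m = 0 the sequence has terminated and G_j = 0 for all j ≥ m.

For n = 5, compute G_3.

467

5 —HB2→ 2^2 + 1 —bump→ 3^3 + 1 = 28 —(−1)→ 27
27 —HB3→ 3^3 —bump→ 4^4 = 256 —(−1)→ 255
255 —HB4→ 3·4^3 + 3·4^2 + 3·4 + 3 —bump→ 3·5^3 + 3·5^2 + 3·5 + 3 = 468 —(−1)→ 467
467 —HB5→ 3·5^3 + 3·5^2 + 3·5 + 2 —bump→ 3·6^3 + 3·6^2 + 3·6 + 2 = 776 —(−1)→ 775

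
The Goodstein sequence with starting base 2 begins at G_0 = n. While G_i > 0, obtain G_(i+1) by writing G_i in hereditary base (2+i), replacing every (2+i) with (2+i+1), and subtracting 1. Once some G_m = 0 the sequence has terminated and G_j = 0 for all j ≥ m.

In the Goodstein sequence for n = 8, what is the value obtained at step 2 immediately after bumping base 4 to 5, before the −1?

6311

base 2: 8 = 2^(2 + 1); at 3: 3^(3 + 1) = 81; next = 80
base 3: 80 = 2·3^3 + 2·3^2 + 2·3 + 2; at 4: 2·4^4 + 2·4^2 + 2·4 + 2 = 554; next = 553
base 4: 553 = 2·4^4 + 2·4^2 + 2·4 + 1; at 5: 2·5^5 + 2·5^2 + 2·5 + 1 = 6311; next = 6310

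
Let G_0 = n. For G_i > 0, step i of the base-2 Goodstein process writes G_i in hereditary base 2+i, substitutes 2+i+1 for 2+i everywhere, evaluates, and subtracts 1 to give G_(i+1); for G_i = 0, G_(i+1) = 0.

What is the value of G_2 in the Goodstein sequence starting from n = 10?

G_0 = 10. HB_2(10) = 2^(2 + 1) + 2. Bump = 84. G_1 = 83.
G_1 = 83. HB_3(83) = 3^(3 + 1) + 2. Bump = 1026. G_2 = 1025.
G_2 = 1025. HB_4(1025) = 4^(4 + 1) + 1. Bump = 15626. G_3 = 15625.

1025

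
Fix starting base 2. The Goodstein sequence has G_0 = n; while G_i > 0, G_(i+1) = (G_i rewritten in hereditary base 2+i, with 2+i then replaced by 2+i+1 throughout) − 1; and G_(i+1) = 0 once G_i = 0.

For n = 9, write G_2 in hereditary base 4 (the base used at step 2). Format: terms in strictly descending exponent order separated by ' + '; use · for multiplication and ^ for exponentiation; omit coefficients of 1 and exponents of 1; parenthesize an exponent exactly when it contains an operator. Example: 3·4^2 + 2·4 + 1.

3·4^4 + 3·4^3 + 3·4^2 + 3·4 + 3

step 0: 9 = 2^(2 + 1) + 1; sub 3 for 2: 3^(3 + 1) + 1; = 82; G_1 = 82−1 = 81
step 1: 81 = 3^(3 + 1); sub 4 for 3: 4^(4 + 1); = 1024; G_2 = 1024−1 = 1023
step 2: 1023 = 3·4^4 + 3·4^3 + 3·4^2 + 3·4 + 3; sub 5 for 4: 3·5^5 + 3·5^3 + 3·5^2 + 3·5 + 3; = 9843; G_3 = 9843−1 = 9842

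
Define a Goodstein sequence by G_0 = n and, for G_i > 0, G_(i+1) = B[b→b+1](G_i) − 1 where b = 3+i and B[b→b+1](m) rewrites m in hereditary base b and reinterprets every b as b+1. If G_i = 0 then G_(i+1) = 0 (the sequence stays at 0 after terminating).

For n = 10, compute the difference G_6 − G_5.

(0) 10|_3 = 3^2 + 1 ↦ 4^2 + 1|_4 = 17 ⇒ 16
(1) 16|_4 = 4^2 ↦ 5^2|_5 = 25 ⇒ 24
(2) 24|_5 = 4·5 + 4 ↦ 4·6 + 4|_6 = 28 ⇒ 27
(3) 27|_6 = 4·6 + 3 ↦ 4·7 + 3|_7 = 31 ⇒ 30
(4) 30|_7 = 4·7 + 2 ↦ 4·8 + 2|_8 = 34 ⇒ 33
(5) 33|_8 = 4·8 + 1 ↦ 4·9 + 1|_9 = 37 ⇒ 36

3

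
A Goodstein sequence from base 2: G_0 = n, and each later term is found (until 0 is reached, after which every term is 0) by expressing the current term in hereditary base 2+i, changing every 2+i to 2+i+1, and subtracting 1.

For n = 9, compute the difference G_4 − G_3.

step 0: 9 = 2^(2 + 1) + 1; sub 3 for 2: 3^(3 + 1) + 1; = 82; G_1 = 82−1 = 81
step 1: 81 = 3^(3 + 1); sub 4 for 3: 4^(4 + 1); = 1024; G_2 = 1024−1 = 1023
step 2: 1023 = 3·4^4 + 3·4^3 + 3·4^2 + 3·4 + 3; sub 5 for 4: 3·5^5 + 3·5^3 + 3·5^2 + 3·5 + 3; = 9843; G_3 = 9843−1 = 9842
step 3: 9842 = 3·5^5 + 3·5^3 + 3·5^2 + 3·5 + 2; sub 6 for 5: 3·6^6 + 3·6^3 + 3·6^2 + 3·6 + 2; = 140744; G_4 = 140744−1 = 140743

130901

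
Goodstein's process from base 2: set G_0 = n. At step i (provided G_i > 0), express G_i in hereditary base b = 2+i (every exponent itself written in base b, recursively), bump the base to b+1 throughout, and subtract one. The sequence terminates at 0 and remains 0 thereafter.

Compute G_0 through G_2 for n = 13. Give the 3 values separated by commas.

13, 108, 1279

(0) 13|_2 = 2^(2 + 1) + 2^2 + 1 ↦ 3^(3 + 1) + 3^3 + 1|_3 = 109 ⇒ 108
(1) 108|_3 = 3^(3 + 1) + 3^3 ↦ 4^(4 + 1) + 4^4|_4 = 1280 ⇒ 1279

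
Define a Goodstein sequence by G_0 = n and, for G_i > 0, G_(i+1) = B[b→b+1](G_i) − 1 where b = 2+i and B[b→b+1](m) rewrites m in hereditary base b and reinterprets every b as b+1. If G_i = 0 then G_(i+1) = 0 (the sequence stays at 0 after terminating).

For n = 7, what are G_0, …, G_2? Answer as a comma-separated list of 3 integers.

7, 30, 259

G_0=7  [base 2] 2^2 + 2 + 1  →[2↦3]→  3^3 + 3 + 1 = 31  −1 ⇒ G_1=30
G_1=30  [base 3] 3^3 + 3  →[3↦4]→  4^4 + 4 = 260  −1 ⇒ G_2=259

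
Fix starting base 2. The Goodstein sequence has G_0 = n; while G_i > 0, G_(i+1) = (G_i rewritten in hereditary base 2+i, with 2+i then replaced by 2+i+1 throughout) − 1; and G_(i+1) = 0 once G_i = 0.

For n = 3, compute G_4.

1

G_0=3  [base 2] 2 + 1  →[2↦3]→  3 + 1 = 4  −1 ⇒ G_1=3
G_1=3  [base 3] 3  →[3↦4]→  4 = 4  −1 ⇒ G_2=3
G_2=3  [base 4] 3  →[4↦5]→  3 = 3  −1 ⇒ G_3=2
G_3=2  [base 5] 2  →[5↦6]→  2 = 2  −1 ⇒ G_4=1
G_4=1  [base 6] 1  →[6↦7]→  1 = 1  −1 ⇒ G_5=0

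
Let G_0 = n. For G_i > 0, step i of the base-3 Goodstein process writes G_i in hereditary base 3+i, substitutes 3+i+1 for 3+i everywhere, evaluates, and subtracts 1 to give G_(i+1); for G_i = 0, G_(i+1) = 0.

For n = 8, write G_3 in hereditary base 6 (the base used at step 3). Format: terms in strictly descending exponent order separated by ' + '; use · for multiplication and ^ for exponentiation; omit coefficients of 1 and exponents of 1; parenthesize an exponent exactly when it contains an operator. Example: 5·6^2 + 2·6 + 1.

G_0 = 8. HB_3(8) = 2·3 + 2. Bump = 10. G_1 = 9.
G_1 = 9. HB_4(9) = 2·4 + 1. Bump = 11. G_2 = 10.
G_2 = 10. HB_5(10) = 2·5. Bump = 12. G_3 = 11.
G_3 = 11. HB_6(11) = 6 + 5. Bump = 12. G_4 = 11.

6 + 5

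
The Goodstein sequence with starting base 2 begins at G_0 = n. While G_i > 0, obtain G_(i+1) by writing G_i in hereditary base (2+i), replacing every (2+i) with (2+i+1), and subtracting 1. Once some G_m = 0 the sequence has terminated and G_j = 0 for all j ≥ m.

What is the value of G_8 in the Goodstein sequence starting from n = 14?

14 —HB2→ 2^(2 + 1) + 2^2 + 2 —bump→ 3^(3 + 1) + 3^3 + 3 = 111 —(−1)→ 110
110 —HB3→ 3^(3 + 1) + 3^3 + 2 —bump→ 4^(4 + 1) + 4^4 + 2 = 1282 —(−1)→ 1281
1281 —HB4→ 4^(4 + 1) + 4^4 + 1 —bump→ 5^(5 + 1) + 5^5 + 1 = 18751 —(−1)→ 18750
18750 —HB5→ 5^(5 + 1) + 5^5 —bump→ 6^(6 + 1) + 6^6 = 326592 —(−1)→ 326591
326591 —HB6→ 6^(6 + 1) + 5·6^5 + 5·6^4 + 5·6^3 + 5·6^2 + 5·6 + 5 —bump→ 7^(7 + 1) + 5·7^5 + 5·7^4 + 5·7^3 + 5·7^2 + 5·7 + 5 = 5862841 —(−1)→ 5862840
5862840 —HB7→ 7^(7 + 1) + 5·7^5 + 5·7^4 + 5·7^3 + 5·7^2 + 5·7 + 4 —bump→ 8^(8 + 1) + 5·8^5 + 5·8^4 + 5·8^3 + 5·8^2 + 5·8 + 4 = 134404972 —(−1)→ 134404971
134404971 —HB8→ 8^(8 + 1) + 5·8^5 + 5·8^4 + 5·8^3 + 5·8^2 + 5·8 + 3 —bump→ 9^(9 + 1) + 5·9^5 + 5·9^4 + 5·9^3 + 5·9^2 + 5·9 + 3 = 3487116549 —(−1)→ 3487116548
3487116548 —HB9→ 9^(9 + 1) + 5·9^5 + 5·9^4 + 5·9^3 + 5·9^2 + 5·9 + 2 —bump→ 10^(10 + 1) + 5·10^5 + 5·10^4 + 5·10^3 + 5·10^2 + 5·10 + 2 = 100000555552 —(−1)→ 100000555551

100000555551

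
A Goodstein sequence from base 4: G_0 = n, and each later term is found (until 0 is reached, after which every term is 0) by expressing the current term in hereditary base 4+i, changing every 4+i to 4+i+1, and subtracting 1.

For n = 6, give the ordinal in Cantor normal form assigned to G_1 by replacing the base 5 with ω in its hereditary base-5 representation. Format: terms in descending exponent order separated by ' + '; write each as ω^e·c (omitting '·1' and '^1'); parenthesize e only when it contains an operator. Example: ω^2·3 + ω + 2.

step 0: 6 = 4 + 2; sub 5 for 4: 5 + 2; = 7; G_1 = 7−1 = 6
step 1: 6 = 5 + 1; sub 6 for 5: 6 + 1; = 7; G_2 = 7−1 = 6

ω + 1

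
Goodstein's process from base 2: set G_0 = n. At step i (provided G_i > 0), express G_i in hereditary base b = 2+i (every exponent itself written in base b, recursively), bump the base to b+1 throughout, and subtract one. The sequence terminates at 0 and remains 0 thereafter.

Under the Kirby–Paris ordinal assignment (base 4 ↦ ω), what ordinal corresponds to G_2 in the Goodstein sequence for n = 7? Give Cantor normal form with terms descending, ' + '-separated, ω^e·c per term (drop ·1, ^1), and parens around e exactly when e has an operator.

ω^ω + 3

7 —HB2→ 2^2 + 2 + 1 —bump→ 3^3 + 3 + 1 = 31 —(−1)→ 30
30 —HB3→ 3^3 + 3 —bump→ 4^4 + 4 = 260 —(−1)→ 259
259 —HB4→ 4^4 + 3 —bump→ 5^5 + 3 = 3128 —(−1)→ 3127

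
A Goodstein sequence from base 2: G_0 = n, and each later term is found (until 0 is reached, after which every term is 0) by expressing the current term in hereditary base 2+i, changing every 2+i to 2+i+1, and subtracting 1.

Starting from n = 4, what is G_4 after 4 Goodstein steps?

G_0 = 4. HB_2(4) = 2^2. Bump = 27. G_1 = 26.
G_1 = 26. HB_3(26) = 2·3^2 + 2·3 + 2. Bump = 42. G_2 = 41.
G_2 = 41. HB_4(41) = 2·4^2 + 2·4 + 1. Bump = 61. G_3 = 60.
G_3 = 60. HB_5(60) = 2·5^2 + 2·5. Bump = 84. G_4 = 83.
G_4 = 83. HB_6(83) = 2·6^2 + 6 + 5. Bump = 110. G_5 = 109.

83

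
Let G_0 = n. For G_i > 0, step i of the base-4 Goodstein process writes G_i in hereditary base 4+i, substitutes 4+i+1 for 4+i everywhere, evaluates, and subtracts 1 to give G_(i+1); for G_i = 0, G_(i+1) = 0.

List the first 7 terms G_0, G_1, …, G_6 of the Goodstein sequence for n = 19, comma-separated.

19, 27, 37, 49, 63, 69, 75

(0) 19|_4 = 4^2 + 3 ↦ 5^2 + 3|_5 = 28 ⇒ 27
(1) 27|_5 = 5^2 + 2 ↦ 6^2 + 2|_6 = 38 ⇒ 37
(2) 37|_6 = 6^2 + 1 ↦ 7^2 + 1|_7 = 50 ⇒ 49
(3) 49|_7 = 7^2 ↦ 8^2|_8 = 64 ⇒ 63
(4) 63|_8 = 7·8 + 7 ↦ 7·9 + 7|_9 = 70 ⇒ 69
(5) 69|_9 = 7·9 + 6 ↦ 7·10 + 6|_10 = 76 ⇒ 75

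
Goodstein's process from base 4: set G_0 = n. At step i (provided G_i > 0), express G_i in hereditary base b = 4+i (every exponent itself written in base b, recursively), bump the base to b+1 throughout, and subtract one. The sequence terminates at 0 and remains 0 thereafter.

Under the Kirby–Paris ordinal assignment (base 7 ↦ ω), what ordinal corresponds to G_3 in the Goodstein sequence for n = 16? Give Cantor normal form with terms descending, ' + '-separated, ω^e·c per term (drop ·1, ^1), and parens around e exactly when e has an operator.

ω·4 + 2

i=0: 16 = 4^2 (b=4); 4→5: 5^2 = 25; 25−1 = 24
i=1: 24 = 4·5 + 4 (b=5); 5→6: 4·6 + 4 = 28; 28−1 = 27
i=2: 27 = 4·6 + 3 (b=6); 6→7: 4·7 + 3 = 31; 31−1 = 30
i=3: 30 = 4·7 + 2 (b=7); 7→8: 4·8 + 2 = 34; 34−1 = 33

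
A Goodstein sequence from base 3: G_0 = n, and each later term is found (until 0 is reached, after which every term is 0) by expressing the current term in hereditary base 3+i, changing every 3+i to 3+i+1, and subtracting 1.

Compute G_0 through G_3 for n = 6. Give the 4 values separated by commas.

6, 7, 7, 7

i=0: 6 = 2·3 (b=3); 3→4: 2·4 = 8; 8−1 = 7
i=1: 7 = 4 + 3 (b=4); 4→5: 5 + 3 = 8; 8−1 = 7
i=2: 7 = 5 + 2 (b=5); 5→6: 6 + 2 = 8; 8−1 = 7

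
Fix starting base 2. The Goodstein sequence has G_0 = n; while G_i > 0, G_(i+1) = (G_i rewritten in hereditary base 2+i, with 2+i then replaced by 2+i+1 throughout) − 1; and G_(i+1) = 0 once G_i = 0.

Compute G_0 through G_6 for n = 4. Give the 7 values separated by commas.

base 2: 4 = 2^2; at 3: 3^3 = 27; next = 26
base 3: 26 = 2·3^2 + 2·3 + 2; at 4: 2·4^2 + 2·4 + 2 = 42; next = 41
base 4: 41 = 2·4^2 + 2·4 + 1; at 5: 2·5^2 + 2·5 + 1 = 61; next = 60
base 5: 60 = 2·5^2 + 2·5; at 6: 2·6^2 + 2·6 = 84; next = 83
base 6: 83 = 2·6^2 + 6 + 5; at 7: 2·7^2 + 7 + 5 = 110; next = 109
base 7: 109 = 2·7^2 + 7 + 4; at 8: 2·8^2 + 8 + 4 = 140; next = 139

4, 26, 41, 60, 83, 109, 139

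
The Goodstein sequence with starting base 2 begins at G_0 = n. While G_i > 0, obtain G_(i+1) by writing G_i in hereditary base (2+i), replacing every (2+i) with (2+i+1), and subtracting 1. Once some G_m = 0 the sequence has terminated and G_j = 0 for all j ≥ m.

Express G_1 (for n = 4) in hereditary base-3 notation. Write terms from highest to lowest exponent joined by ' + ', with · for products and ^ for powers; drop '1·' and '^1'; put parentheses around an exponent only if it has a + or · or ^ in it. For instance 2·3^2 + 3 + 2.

2·3^2 + 2·3 + 2

G_0=4  [base 2] 2^2  →[2↦3]→  3^3 = 27  −1 ⇒ G_1=26
G_1=26  [base 3] 2·3^2 + 2·3 + 2  →[3↦4]→  2·4^2 + 2·4 + 2 = 42  −1 ⇒ G_2=41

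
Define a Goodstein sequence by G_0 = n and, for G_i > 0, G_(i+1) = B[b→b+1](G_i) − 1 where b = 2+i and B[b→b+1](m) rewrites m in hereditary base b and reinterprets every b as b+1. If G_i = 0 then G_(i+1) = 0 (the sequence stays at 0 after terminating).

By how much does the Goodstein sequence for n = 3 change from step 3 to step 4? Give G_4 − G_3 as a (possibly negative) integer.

-1

G_0 = 3. HB_2(3) = 2 + 1. Bump = 4. G_1 = 3.
G_1 = 3. HB_3(3) = 3. Bump = 4. G_2 = 3.
G_2 = 3. HB_4(3) = 3. Bump = 3. G_3 = 2.
G_3 = 2. HB_5(2) = 2. Bump = 2. G_4 = 1.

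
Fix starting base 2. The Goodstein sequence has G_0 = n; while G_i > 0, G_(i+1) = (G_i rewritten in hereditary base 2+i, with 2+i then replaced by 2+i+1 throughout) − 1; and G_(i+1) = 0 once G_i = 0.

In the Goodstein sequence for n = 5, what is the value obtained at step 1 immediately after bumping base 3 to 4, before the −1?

256

G_0 = 5. HB_2(5) = 2^2 + 1. Bump = 28. G_1 = 27.
G_1 = 27. HB_3(27) = 3^3. Bump = 256. G_2 = 255.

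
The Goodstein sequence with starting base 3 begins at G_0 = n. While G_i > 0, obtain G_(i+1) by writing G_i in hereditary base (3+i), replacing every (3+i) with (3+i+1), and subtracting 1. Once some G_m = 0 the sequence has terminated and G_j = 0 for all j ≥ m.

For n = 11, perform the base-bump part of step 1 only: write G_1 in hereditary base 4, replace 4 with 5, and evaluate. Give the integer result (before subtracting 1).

26

step 0: 11 = 3^2 + 2; sub 4 for 3: 4^2 + 2; = 18; G_1 = 18−1 = 17
step 1: 17 = 4^2 + 1; sub 5 for 4: 5^2 + 1; = 26; G_2 = 26−1 = 25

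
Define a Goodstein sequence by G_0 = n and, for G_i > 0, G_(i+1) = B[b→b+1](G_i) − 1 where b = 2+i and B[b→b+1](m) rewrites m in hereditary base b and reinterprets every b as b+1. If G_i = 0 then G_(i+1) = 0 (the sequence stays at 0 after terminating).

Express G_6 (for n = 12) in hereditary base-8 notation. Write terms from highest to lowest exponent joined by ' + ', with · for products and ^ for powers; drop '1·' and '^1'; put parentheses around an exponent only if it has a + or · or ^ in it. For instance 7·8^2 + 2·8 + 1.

G_0=12  [base 2] 2^(2 + 1) + 2^2  →[2↦3]→  3^(3 + 1) + 3^3 = 108  −1 ⇒ G_1=107
G_1=107  [base 3] 3^(3 + 1) + 2·3^2 + 2·3 + 2  →[3↦4]→  4^(4 + 1) + 2·4^2 + 2·4 + 2 = 1066  −1 ⇒ G_2=1065
G_2=1065  [base 4] 4^(4 + 1) + 2·4^2 + 2·4 + 1  →[4↦5]→  5^(5 + 1) + 2·5^2 + 2·5 + 1 = 15686  −1 ⇒ G_3=15685
G_3=15685  [base 5] 5^(5 + 1) + 2·5^2 + 2·5  →[5↦6]→  6^(6 + 1) + 2·6^2 + 2·6 = 280020  −1 ⇒ G_4=280019
G_4=280019  [base 6] 6^(6 + 1) + 2·6^2 + 6 + 5  →[6↦7]→  7^(7 + 1) + 2·7^2 + 7 + 5 = 5764911  −1 ⇒ G_5=5764910
G_5=5764910  [base 7] 7^(7 + 1) + 2·7^2 + 7 + 4  →[7↦8]→  8^(8 + 1) + 2·8^2 + 8 + 4 = 134217868  −1 ⇒ G_6=134217867
G_6=134217867  [base 8] 8^(8 + 1) + 2·8^2 + 8 + 3  →[8↦9]→  9^(9 + 1) + 2·9^2 + 9 + 3 = 3486784575  −1 ⇒ G_7=3486784574

8^(8 + 1) + 2·8^2 + 8 + 3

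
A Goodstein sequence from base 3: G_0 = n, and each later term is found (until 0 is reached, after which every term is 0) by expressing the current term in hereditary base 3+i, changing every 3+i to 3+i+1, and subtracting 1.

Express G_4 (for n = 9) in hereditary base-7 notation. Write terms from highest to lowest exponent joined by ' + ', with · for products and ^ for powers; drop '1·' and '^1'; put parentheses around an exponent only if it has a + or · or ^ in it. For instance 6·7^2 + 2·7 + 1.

[0] 9 ≡ 3^2 (base 3). Lift 4: 16. −1: 15.
[1] 15 ≡ 3·4 + 3 (base 4). Lift 5: 18. −1: 17.
[2] 17 ≡ 3·5 + 2 (base 5). Lift 6: 20. −1: 19.
[3] 19 ≡ 3·6 + 1 (base 6). Lift 7: 22. −1: 21.
[4] 21 ≡ 3·7 (base 7). Lift 8: 24. −1: 23.

3·7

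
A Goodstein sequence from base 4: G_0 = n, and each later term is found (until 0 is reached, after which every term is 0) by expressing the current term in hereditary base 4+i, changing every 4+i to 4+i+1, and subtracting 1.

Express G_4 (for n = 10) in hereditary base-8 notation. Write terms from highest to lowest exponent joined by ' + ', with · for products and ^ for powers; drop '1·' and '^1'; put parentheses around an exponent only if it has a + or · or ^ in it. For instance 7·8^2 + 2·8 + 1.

8 + 5

G_0 = 10. HB_4(10) = 2·4 + 2. Bump = 12. G_1 = 11.
G_1 = 11. HB_5(11) = 2·5 + 1. Bump = 13. G_2 = 12.
G_2 = 12. HB_6(12) = 2·6. Bump = 14. G_3 = 13.
G_3 = 13. HB_7(13) = 7 + 6. Bump = 14. G_4 = 13.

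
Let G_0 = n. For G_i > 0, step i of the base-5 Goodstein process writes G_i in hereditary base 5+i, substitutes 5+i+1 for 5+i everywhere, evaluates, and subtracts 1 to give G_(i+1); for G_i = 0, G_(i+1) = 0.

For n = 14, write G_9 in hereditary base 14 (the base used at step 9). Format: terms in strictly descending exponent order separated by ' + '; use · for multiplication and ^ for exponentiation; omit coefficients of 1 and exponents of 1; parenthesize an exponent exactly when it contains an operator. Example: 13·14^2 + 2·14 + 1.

14 + 5

G_0 = 14. HB_5(14) = 2·5 + 4. Bump = 16. G_1 = 15.
G_1 = 15. HB_6(15) = 2·6 + 3. Bump = 17. G_2 = 16.
G_2 = 16. HB_7(16) = 2·7 + 2. Bump = 18. G_3 = 17.
G_3 = 17. HB_8(17) = 2·8 + 1. Bump = 19. G_4 = 18.
G_4 = 18. HB_9(18) = 2·9. Bump = 20. G_5 = 19.
G_5 = 19. HB_10(19) = 10 + 9. Bump = 20. G_6 = 19.
G_6 = 19. HB_11(19) = 11 + 8. Bump = 20. G_7 = 19.
G_7 = 19. HB_12(19) = 12 + 7. Bump = 20. G_8 = 19.
G_8 = 19. HB_13(19) = 13 + 6. Bump = 20. G_9 = 19.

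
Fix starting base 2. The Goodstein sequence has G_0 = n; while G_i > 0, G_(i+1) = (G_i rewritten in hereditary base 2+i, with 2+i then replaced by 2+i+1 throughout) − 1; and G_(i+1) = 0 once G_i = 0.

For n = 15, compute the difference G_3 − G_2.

base 2: 15 = 2^(2 + 1) + 2^2 + 2 + 1; at 3: 3^(3 + 1) + 3^3 + 3 + 1 = 112; next = 111
base 3: 111 = 3^(3 + 1) + 3^3 + 3; at 4: 4^(4 + 1) + 4^4 + 4 = 1284; next = 1283
base 4: 1283 = 4^(4 + 1) + 4^4 + 3; at 5: 5^(5 + 1) + 5^5 + 3 = 18753; next = 18752

17469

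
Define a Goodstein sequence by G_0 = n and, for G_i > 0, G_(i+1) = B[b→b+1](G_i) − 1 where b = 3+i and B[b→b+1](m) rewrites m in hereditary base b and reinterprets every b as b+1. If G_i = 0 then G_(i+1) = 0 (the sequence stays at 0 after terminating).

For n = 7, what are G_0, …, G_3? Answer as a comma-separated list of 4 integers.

base 3: 7 = 2·3 + 1; at 4: 2·4 + 1 = 9; next = 8
base 4: 8 = 2·4; at 5: 2·5 = 10; next = 9
base 5: 9 = 5 + 4; at 6: 6 + 4 = 10; next = 9

7, 8, 9, 9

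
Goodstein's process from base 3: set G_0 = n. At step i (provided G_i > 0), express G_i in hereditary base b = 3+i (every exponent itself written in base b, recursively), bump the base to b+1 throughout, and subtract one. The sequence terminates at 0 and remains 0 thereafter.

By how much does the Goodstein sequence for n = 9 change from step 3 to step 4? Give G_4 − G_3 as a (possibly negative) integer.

(0) 9|_3 = 3^2 ↦ 4^2|_4 = 16 ⇒ 15
(1) 15|_4 = 3·4 + 3 ↦ 3·5 + 3|_5 = 18 ⇒ 17
(2) 17|_5 = 3·5 + 2 ↦ 3·6 + 2|_6 = 20 ⇒ 19
(3) 19|_6 = 3·6 + 1 ↦ 3·7 + 1|_7 = 22 ⇒ 21

2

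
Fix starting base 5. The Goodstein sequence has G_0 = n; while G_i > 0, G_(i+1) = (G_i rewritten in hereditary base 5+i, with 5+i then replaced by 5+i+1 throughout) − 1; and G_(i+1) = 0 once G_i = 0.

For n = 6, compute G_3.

5

(0) 6|_5 = 5 + 1 ↦ 6 + 1|_6 = 7 ⇒ 6
(1) 6|_6 = 6 ↦ 7|_7 = 7 ⇒ 6
(2) 6|_7 = 6 ↦ 6|_8 = 6 ⇒ 5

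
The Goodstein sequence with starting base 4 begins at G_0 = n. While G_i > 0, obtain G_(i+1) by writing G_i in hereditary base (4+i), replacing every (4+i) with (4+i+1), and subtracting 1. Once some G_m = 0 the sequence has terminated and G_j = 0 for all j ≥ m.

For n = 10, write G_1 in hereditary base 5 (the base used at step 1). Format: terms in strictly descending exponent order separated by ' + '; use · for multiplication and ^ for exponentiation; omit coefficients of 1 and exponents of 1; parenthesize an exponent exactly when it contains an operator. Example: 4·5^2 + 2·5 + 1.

G_0=10  [base 4] 2·4 + 2  →[4↦5]→  2·5 + 2 = 12  −1 ⇒ G_1=11
G_1=11  [base 5] 2·5 + 1  →[5↦6]→  2·6 + 1 = 13  −1 ⇒ G_2=12

2·5 + 1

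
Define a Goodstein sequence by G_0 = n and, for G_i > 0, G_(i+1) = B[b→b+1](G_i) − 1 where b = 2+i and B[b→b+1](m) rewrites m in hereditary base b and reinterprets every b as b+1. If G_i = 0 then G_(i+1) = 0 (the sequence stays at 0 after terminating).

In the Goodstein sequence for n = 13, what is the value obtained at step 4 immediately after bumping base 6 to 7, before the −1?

5765999

step 0: 13 = 2^(2 + 1) + 2^2 + 1; sub 3 for 2: 3^(3 + 1) + 3^3 + 1; = 109; G_1 = 109−1 = 108
step 1: 108 = 3^(3 + 1) + 3^3; sub 4 for 3: 4^(4 + 1) + 4^4; = 1280; G_2 = 1280−1 = 1279
step 2: 1279 = 4^(4 + 1) + 3·4^3 + 3·4^2 + 3·4 + 3; sub 5 for 4: 5^(5 + 1) + 3·5^3 + 3·5^2 + 3·5 + 3; = 16093; G_3 = 16093−1 = 16092
step 3: 16092 = 5^(5 + 1) + 3·5^3 + 3·5^2 + 3·5 + 2; sub 6 for 5: 6^(6 + 1) + 3·6^3 + 3·6^2 + 3·6 + 2; = 280712; G_4 = 280712−1 = 280711
step 4: 280711 = 6^(6 + 1) + 3·6^3 + 3·6^2 + 3·6 + 1; sub 7 for 6: 7^(7 + 1) + 3·7^3 + 3·7^2 + 3·7 + 1; = 5765999; G_5 = 5765999−1 = 5765998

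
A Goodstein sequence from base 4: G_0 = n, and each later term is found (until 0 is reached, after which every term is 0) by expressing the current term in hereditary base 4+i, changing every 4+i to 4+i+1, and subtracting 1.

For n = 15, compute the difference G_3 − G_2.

[0] 15 ≡ 3·4 + 3 (base 4). Lift 5: 18. −1: 17.
[1] 17 ≡ 3·5 + 2 (base 5). Lift 6: 20. −1: 19.
[2] 19 ≡ 3·6 + 1 (base 6). Lift 7: 22. −1: 21.

2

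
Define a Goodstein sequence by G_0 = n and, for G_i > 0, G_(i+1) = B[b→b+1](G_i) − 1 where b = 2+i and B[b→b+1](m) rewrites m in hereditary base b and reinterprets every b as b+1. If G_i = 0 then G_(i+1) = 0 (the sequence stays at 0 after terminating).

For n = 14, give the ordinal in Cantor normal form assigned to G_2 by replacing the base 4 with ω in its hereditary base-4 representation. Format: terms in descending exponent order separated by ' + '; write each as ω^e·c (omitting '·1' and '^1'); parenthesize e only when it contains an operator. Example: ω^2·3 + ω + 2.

i=0: 14 = 2^(2 + 1) + 2^2 + 2 (b=2); 2→3: 3^(3 + 1) + 3^3 + 3 = 111; 111−1 = 110
i=1: 110 = 3^(3 + 1) + 3^3 + 2 (b=3); 3→4: 4^(4 + 1) + 4^4 + 2 = 1282; 1282−1 = 1281
i=2: 1281 = 4^(4 + 1) + 4^4 + 1 (b=4); 4→5: 5^(5 + 1) + 5^5 + 1 = 18751; 18751−1 = 18750

ω^(ω + 1) + ω^ω + 1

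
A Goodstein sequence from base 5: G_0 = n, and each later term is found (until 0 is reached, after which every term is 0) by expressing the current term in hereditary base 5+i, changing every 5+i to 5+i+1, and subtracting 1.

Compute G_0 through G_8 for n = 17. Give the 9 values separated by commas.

base 5: 17 = 3·5 + 2; at 6: 3·6 + 2 = 20; next = 19
base 6: 19 = 3·6 + 1; at 7: 3·7 + 1 = 22; next = 21
base 7: 21 = 3·7; at 8: 3·8 = 24; next = 23
base 8: 23 = 2·8 + 7; at 9: 2·9 + 7 = 25; next = 24
base 9: 24 = 2·9 + 6; at 10: 2·10 + 6 = 26; next = 25
base 10: 25 = 2·10 + 5; at 11: 2·11 + 5 = 27; next = 26
base 11: 26 = 2·11 + 4; at 12: 2·12 + 4 = 28; next = 27
base 12: 27 = 2·12 + 3; at 13: 2·13 + 3 = 29; next = 28

17, 19, 21, 23, 24, 25, 26, 27, 28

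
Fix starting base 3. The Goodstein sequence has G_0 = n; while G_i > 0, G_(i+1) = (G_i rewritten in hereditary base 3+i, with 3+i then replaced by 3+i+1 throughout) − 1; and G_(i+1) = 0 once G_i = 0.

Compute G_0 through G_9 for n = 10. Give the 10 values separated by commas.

10, 16, 24, 27, 30, 33, 36, 39, 41, 43

G_0 = 10. HB_3(10) = 3^2 + 1. Bump = 17. G_1 = 16.
G_1 = 16. HB_4(16) = 4^2. Bump = 25. G_2 = 24.
G_2 = 24. HB_5(24) = 4·5 + 4. Bump = 28. G_3 = 27.
G_3 = 27. HB_6(27) = 4·6 + 3. Bump = 31. G_4 = 30.
G_4 = 30. HB_7(30) = 4·7 + 2. Bump = 34. G_5 = 33.
G_5 = 33. HB_8(33) = 4·8 + 1. Bump = 37. G_6 = 36.
G_6 = 36. HB_9(36) = 4·9. Bump = 40. G_7 = 39.
G_7 = 39. HB_10(39) = 3·10 + 9. Bump = 42. G_8 = 41.
G_8 = 41. HB_11(41) = 3·11 + 8. Bump = 44. G_9 = 43.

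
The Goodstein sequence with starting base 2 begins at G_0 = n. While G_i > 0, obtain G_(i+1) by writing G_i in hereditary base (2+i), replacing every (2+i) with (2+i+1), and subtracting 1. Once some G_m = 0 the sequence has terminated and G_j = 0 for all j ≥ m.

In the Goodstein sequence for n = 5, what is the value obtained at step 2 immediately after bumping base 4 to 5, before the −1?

468

base 2: 5 = 2^2 + 1; at 3: 3^3 + 1 = 28; next = 27
base 3: 27 = 3^3; at 4: 4^4 = 256; next = 255
base 4: 255 = 3·4^3 + 3·4^2 + 3·4 + 3; at 5: 3·5^3 + 3·5^2 + 3·5 + 3 = 468; next = 467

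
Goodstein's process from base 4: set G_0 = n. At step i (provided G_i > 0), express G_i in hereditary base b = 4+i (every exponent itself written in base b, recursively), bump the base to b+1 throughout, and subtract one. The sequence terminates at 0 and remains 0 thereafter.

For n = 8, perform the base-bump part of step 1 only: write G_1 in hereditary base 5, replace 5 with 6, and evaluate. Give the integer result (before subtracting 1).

10

(0) 8|_4 = 2·4 ↦ 2·5|_5 = 10 ⇒ 9
(1) 9|_5 = 5 + 4 ↦ 6 + 4|_6 = 10 ⇒ 9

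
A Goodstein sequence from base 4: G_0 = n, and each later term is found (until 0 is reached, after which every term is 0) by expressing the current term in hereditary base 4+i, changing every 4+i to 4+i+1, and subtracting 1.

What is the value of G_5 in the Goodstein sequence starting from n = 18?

(0) 18|_4 = 4^2 + 2 ↦ 5^2 + 2|_5 = 27 ⇒ 26
(1) 26|_5 = 5^2 + 1 ↦ 6^2 + 1|_6 = 37 ⇒ 36
(2) 36|_6 = 6^2 ↦ 7^2|_7 = 49 ⇒ 48
(3) 48|_7 = 6·7 + 6 ↦ 6·8 + 6|_8 = 54 ⇒ 53
(4) 53|_8 = 6·8 + 5 ↦ 6·9 + 5|_9 = 59 ⇒ 58

58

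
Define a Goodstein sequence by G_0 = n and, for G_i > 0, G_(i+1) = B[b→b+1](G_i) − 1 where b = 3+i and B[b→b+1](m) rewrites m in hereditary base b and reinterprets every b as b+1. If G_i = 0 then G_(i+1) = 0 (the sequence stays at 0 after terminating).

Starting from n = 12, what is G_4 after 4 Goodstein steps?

49

i=0: 12 = 3^2 + 3 (b=3); 3→4: 4^2 + 4 = 20; 20−1 = 19
i=1: 19 = 4^2 + 3 (b=4); 4→5: 5^2 + 3 = 28; 28−1 = 27
i=2: 27 = 5^2 + 2 (b=5); 5→6: 6^2 + 2 = 38; 38−1 = 37
i=3: 37 = 6^2 + 1 (b=6); 6→7: 7^2 + 1 = 50; 50−1 = 49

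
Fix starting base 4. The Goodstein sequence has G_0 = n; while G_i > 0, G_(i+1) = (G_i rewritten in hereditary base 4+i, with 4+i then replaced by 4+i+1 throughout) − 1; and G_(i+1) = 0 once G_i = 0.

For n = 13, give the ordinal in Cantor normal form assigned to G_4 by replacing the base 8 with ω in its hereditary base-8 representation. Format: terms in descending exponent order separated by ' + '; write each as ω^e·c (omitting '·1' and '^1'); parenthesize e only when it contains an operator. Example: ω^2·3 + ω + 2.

ω·2 + 3

G_0 = 13. HB_4(13) = 3·4 + 1. Bump = 16. G_1 = 15.
G_1 = 15. HB_5(15) = 3·5. Bump = 18. G_2 = 17.
G_2 = 17. HB_6(17) = 2·6 + 5. Bump = 19. G_3 = 18.
G_3 = 18. HB_7(18) = 2·7 + 4. Bump = 20. G_4 = 19.
G_4 = 19. HB_8(19) = 2·8 + 3. Bump = 21. G_5 = 20.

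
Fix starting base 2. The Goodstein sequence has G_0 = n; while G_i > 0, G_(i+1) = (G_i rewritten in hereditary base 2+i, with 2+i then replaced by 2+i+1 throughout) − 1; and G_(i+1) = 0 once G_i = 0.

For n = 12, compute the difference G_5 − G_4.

5484891

G_0=12  [base 2] 2^(2 + 1) + 2^2  →[2↦3]→  3^(3 + 1) + 3^3 = 108  −1 ⇒ G_1=107
G_1=107  [base 3] 3^(3 + 1) + 2·3^2 + 2·3 + 2  →[3↦4]→  4^(4 + 1) + 2·4^2 + 2·4 + 2 = 1066  −1 ⇒ G_2=1065
G_2=1065  [base 4] 4^(4 + 1) + 2·4^2 + 2·4 + 1  →[4↦5]→  5^(5 + 1) + 2·5^2 + 2·5 + 1 = 15686  −1 ⇒ G_3=15685
G_3=15685  [base 5] 5^(5 + 1) + 2·5^2 + 2·5  →[5↦6]→  6^(6 + 1) + 2·6^2 + 2·6 = 280020  −1 ⇒ G_4=280019
G_4=280019  [base 6] 6^(6 + 1) + 2·6^2 + 6 + 5  →[6↦7]→  7^(7 + 1) + 2·7^2 + 7 + 5 = 5764911  −1 ⇒ G_5=5764910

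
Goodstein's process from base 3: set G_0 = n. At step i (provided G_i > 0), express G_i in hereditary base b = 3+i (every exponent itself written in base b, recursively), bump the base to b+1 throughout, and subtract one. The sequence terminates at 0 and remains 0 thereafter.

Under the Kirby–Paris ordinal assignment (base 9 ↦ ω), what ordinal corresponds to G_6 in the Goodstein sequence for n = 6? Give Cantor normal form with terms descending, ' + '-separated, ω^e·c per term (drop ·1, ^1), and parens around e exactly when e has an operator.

(0) 6|_3 = 2·3 ↦ 2·4|_4 = 8 ⇒ 7
(1) 7|_4 = 4 + 3 ↦ 5 + 3|_5 = 8 ⇒ 7
(2) 7|_5 = 5 + 2 ↦ 6 + 2|_6 = 8 ⇒ 7
(3) 7|_6 = 6 + 1 ↦ 7 + 1|_7 = 8 ⇒ 7
(4) 7|_7 = 7 ↦ 8|_8 = 8 ⇒ 7
(5) 7|_8 = 7 ↦ 7|_9 = 7 ⇒ 6
(6) 6|_9 = 6 ↦ 6|_10 = 6 ⇒ 5

6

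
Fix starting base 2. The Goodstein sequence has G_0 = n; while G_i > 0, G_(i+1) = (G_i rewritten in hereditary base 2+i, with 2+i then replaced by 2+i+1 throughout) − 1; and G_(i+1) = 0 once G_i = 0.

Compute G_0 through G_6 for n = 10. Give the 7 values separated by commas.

G_0=10  [base 2] 2^(2 + 1) + 2  →[2↦3]→  3^(3 + 1) + 3 = 84  −1 ⇒ G_1=83
G_1=83  [base 3] 3^(3 + 1) + 2  →[3↦4]→  4^(4 + 1) + 2 = 1026  −1 ⇒ G_2=1025
G_2=1025  [base 4] 4^(4 + 1) + 1  →[4↦5]→  5^(5 + 1) + 1 = 15626  −1 ⇒ G_3=15625
G_3=15625  [base 5] 5^(5 + 1)  →[5↦6]→  6^(6 + 1) = 279936  −1 ⇒ G_4=279935
G_4=279935  [base 6] 5·6^6 + 5·6^5 + 5·6^4 + 5·6^3 + 5·6^2 + 5·6 + 5  →[6↦7]→  5·7^7 + 5·7^5 + 5·7^4 + 5·7^3 + 5·7^2 + 5·7 + 5 = 4215755  −1 ⇒ G_5=4215754
G_5=4215754  [base 7] 5·7^7 + 5·7^5 + 5·7^4 + 5·7^3 + 5·7^2 + 5·7 + 4  →[7↦8]→  5·8^8 + 5·8^5 + 5·8^4 + 5·8^3 + 5·8^2 + 5·8 + 4 = 84073324  −1 ⇒ G_6=84073323

10, 83, 1025, 15625, 279935, 4215754, 84073323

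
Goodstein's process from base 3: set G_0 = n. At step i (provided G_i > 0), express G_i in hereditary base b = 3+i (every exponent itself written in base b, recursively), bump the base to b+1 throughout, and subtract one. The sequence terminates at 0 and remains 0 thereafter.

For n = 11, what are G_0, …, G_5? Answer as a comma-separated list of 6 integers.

11 —HB3→ 3^2 + 2 —bump→ 4^2 + 2 = 18 —(−1)→ 17
17 —HB4→ 4^2 + 1 —bump→ 5^2 + 1 = 26 —(−1)→ 25
25 —HB5→ 5^2 —bump→ 6^2 = 36 —(−1)→ 35
35 —HB6→ 5·6 + 5 —bump→ 5·7 + 5 = 40 —(−1)→ 39
39 —HB7→ 5·7 + 4 —bump→ 5·8 + 4 = 44 —(−1)→ 43

11, 17, 25, 35, 39, 43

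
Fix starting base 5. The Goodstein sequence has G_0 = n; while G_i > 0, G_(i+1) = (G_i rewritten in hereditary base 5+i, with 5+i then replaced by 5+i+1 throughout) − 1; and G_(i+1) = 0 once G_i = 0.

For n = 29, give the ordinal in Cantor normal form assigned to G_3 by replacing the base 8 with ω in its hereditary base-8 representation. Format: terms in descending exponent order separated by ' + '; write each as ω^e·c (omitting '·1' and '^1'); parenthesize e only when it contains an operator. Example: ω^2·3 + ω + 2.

ω^2 + 1

i=0: 29 = 5^2 + 4 (b=5); 5→6: 6^2 + 4 = 40; 40−1 = 39
i=1: 39 = 6^2 + 3 (b=6); 6→7: 7^2 + 3 = 52; 52−1 = 51
i=2: 51 = 7^2 + 2 (b=7); 7→8: 8^2 + 2 = 66; 66−1 = 65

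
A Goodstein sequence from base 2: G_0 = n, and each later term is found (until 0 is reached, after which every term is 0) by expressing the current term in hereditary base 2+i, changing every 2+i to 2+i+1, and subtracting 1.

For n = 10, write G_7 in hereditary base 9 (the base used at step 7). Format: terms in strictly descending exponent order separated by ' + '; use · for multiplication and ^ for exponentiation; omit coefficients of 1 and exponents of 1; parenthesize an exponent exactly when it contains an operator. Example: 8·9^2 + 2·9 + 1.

base 2: 10 = 2^(2 + 1) + 2; at 3: 3^(3 + 1) + 3 = 84; next = 83
base 3: 83 = 3^(3 + 1) + 2; at 4: 4^(4 + 1) + 2 = 1026; next = 1025
base 4: 1025 = 4^(4 + 1) + 1; at 5: 5^(5 + 1) + 1 = 15626; next = 15625
base 5: 15625 = 5^(5 + 1); at 6: 6^(6 + 1) = 279936; next = 279935
base 6: 279935 = 5·6^6 + 5·6^5 + 5·6^4 + 5·6^3 + 5·6^2 + 5·6 + 5; at 7: 5·7^7 + 5·7^5 + 5·7^4 + 5·7^3 + 5·7^2 + 5·7 + 5 = 4215755; next = 4215754
base 7: 4215754 = 5·7^7 + 5·7^5 + 5·7^4 + 5·7^3 + 5·7^2 + 5·7 + 4; at 8: 5·8^8 + 5·8^5 + 5·8^4 + 5·8^3 + 5·8^2 + 5·8 + 4 = 84073324; next = 84073323
base 8: 84073323 = 5·8^8 + 5·8^5 + 5·8^4 + 5·8^3 + 5·8^2 + 5·8 + 3; at 9: 5·9^9 + 5·9^5 + 5·9^4 + 5·9^3 + 5·9^2 + 5·9 + 3 = 1937434593; next = 1937434592

5·9^9 + 5·9^5 + 5·9^4 + 5·9^3 + 5·9^2 + 5·9 + 2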